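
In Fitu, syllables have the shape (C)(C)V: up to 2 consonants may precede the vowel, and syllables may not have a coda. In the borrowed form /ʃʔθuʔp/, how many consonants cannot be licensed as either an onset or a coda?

3

The consonants /ʃ/, /ʔ/, /p/ cannot be parsed into a legal (C)(C)V syllable (no codas are permitted; onsets may contain at most 2 consonants).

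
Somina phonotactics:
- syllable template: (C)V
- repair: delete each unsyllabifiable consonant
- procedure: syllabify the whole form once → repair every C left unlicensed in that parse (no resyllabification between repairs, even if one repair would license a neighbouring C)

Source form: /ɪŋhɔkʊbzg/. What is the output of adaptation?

The consonants /ŋ/, /b/, /z/, /g/ cannot be parsed into a legal (C)V syllable (no codas are permitted; onsets are limited to one consonant).
Deletion applies to /ŋ/, /b/, /z/, /g/.

ɪhɔkʊ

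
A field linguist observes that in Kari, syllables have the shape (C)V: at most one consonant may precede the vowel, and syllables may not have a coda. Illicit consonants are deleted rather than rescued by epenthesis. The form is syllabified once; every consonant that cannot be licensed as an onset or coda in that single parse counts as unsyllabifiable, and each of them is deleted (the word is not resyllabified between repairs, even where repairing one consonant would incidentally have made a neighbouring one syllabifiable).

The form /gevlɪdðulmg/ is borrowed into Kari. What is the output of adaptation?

gelɪðu

Under (C)V, the unsyllabifiable consonants are /v/, /d/, /l/, /m/, /g/ (no codas are permitted; onsets are limited to one consonant).
Deletion applies to /v/, /d/, /l/, /m/, /g/.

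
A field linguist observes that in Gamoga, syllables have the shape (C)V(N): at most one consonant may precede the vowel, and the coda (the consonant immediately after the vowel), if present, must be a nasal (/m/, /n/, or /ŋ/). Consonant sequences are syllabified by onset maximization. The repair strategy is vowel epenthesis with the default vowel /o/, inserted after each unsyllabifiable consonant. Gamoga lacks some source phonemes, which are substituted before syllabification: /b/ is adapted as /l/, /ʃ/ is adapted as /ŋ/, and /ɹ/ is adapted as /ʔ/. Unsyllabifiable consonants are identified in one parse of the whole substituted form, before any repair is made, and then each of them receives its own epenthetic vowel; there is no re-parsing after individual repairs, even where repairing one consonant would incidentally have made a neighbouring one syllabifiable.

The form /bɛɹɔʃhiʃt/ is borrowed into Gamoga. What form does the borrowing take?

lɛʔɔŋhiŋto

Substitution: /b/ → /l/, /ɹ/ → /ʔ/, /ʃ/ → /ŋ/, giving /lɛʔɔŋhiŋt/.
Syllabifying with onset maximization leaves /t/ stranded (only a nasal (/m/, /n/, or /ŋ/) is licensed in coda position; onsets are limited to one consonant).
Epenthesis after each stranded consonant: /t/ → /to/.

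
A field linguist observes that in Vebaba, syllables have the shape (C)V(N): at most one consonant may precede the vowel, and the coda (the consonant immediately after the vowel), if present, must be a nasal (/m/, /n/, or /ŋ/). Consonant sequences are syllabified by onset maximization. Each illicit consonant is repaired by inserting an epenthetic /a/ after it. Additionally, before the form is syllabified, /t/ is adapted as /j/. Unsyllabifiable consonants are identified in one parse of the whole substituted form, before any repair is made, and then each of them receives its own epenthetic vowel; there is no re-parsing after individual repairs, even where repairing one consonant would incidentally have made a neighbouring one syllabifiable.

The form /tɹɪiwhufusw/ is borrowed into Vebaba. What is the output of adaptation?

jaɹɪiwahufusawa

Substitution: /t/ → /j/, giving /jɹɪiwhufusw/.
Syllabifying with onset maximization leaves /j/, /w/, /s/, /w/ stranded (only a nasal (/m/, /n/, or /ŋ/) is licensed in coda position; onsets are limited to one consonant).
Inserting the epenthetic vowel yields /j/ → /ja/, /w/ → /wa/, /s/ → /sa/, /w/ → /wa/.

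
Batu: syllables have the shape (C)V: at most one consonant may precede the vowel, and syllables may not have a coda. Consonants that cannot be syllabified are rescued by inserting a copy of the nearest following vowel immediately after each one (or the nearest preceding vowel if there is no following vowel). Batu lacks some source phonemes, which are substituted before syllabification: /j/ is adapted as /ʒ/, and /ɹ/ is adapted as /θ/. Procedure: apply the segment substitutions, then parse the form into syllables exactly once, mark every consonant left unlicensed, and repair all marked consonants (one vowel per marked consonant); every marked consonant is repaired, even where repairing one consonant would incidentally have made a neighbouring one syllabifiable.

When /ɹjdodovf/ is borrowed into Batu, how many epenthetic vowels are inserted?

After substitution the input is /θʒdodovf/.
The unsyllabifiable consonants are /θ/, /ʒ/, /v/, /f/; each receives one epenthetic vowel.

4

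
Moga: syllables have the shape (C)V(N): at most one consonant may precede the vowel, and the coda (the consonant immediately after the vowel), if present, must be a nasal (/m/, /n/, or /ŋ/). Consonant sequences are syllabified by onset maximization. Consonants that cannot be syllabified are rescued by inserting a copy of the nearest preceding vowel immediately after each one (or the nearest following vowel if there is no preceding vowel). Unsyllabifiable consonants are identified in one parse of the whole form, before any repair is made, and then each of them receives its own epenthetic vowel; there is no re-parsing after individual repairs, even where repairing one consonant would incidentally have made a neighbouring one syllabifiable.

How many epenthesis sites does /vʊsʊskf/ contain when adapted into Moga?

3

The unsyllabifiable consonants are /s/, /k/, /f/; each receives one epenthetic vowel.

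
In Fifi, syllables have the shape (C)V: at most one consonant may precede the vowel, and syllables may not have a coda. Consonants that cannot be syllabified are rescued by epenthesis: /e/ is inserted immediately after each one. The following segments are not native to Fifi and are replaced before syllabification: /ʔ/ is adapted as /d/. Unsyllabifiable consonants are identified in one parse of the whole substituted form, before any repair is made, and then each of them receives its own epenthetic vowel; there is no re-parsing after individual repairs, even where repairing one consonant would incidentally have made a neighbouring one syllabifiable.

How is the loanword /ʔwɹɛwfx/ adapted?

Substitution: /ʔ/ → /d/, giving /dwɹɛwfx/.
The consonants /d/, /w/, /w/, /f/, /x/ cannot be parsed into a legal (C)V syllable (no codas are permitted; onsets are limited to one consonant).
Epenthesis after each stranded consonant: /d/ → /de/, /w/ → /we/, /w/ → /we/, /f/ → /fe/, /x/ → /xe/.

deweɹɛwefexe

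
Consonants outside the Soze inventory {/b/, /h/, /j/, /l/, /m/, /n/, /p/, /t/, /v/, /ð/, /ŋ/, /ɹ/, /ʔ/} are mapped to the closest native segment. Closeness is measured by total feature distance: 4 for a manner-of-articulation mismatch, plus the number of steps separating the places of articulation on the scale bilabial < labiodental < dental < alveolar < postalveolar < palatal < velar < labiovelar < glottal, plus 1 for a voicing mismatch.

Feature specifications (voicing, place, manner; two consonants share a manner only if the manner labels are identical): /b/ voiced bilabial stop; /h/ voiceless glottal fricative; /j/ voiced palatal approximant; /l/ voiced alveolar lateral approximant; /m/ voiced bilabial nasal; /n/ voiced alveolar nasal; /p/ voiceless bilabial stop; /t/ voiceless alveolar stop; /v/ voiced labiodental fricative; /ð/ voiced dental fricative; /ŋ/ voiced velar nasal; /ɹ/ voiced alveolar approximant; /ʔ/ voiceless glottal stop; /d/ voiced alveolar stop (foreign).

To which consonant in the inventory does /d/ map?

t

/t/ is closest: same manner (stop), place distance 0 (alveolar→alveolar), voicing differs (+1); total 1. Next closest is /b/ at distance 3.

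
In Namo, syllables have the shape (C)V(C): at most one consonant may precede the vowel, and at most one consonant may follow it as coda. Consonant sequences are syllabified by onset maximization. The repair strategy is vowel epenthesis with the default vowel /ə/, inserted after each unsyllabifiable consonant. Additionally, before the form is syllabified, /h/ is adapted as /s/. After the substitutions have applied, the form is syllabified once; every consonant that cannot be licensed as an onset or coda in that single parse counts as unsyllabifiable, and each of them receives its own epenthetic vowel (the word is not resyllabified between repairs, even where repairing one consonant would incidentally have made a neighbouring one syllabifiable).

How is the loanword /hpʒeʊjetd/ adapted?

Substitution: /h/ → /s/, giving /spʒeʊjetd/.
The consonants /s/, /p/, /d/ cannot be parsed into a legal (C)V(C) syllable (at most one coda consonant is licensed; onsets are limited to one consonant).
Inserting the epenthetic vowel yields /s/ → /sə/, /p/ → /pə/, /d/ → /də/.

səpəʒeʊjetdə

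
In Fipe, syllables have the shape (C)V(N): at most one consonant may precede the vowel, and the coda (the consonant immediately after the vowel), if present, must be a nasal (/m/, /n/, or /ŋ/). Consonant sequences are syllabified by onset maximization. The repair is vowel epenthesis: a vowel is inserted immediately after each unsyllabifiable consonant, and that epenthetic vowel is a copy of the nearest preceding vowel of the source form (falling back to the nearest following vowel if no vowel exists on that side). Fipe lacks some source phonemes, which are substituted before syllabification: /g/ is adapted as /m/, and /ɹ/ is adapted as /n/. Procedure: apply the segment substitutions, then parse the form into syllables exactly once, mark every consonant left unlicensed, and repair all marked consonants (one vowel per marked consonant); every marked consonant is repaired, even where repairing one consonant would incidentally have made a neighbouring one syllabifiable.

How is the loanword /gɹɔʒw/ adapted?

mɔnɔʒɔwɔ

Substitution: /g/ → /m/, /ɹ/ → /n/, giving /mnɔʒw/.
The consonants /m/, /ʒ/, /w/ cannot be parsed into a legal (C)V(N) syllable (only a nasal (/m/, /n/, or /ŋ/) is licensed in coda position; onsets are limited to one consonant).
Each unlicensed consonant becomes the onset of a new syllable: /m/ → /mɔ/, /ʒ/ → /ʒɔ/, /w/ → /wɔ/.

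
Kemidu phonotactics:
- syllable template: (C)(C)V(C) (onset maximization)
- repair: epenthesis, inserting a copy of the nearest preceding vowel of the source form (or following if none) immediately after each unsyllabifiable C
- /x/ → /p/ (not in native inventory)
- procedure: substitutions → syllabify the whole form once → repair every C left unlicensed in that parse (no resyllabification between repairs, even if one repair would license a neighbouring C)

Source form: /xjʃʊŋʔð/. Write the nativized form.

Substitution: /x/ → /p/, giving /pjʃʊŋʔð/.
The consonants /p/, /ʔ/, /ð/ cannot be parsed into a legal (C)(C)V(C) syllable (at most one coda consonant is licensed; onsets may contain at most 2 consonants).
Epenthesis after each stranded consonant: /p/ → /pʊ/, /ʔ/ → /ʔʊ/, /ð/ → /ðʊ/.

pʊjʃʊŋʔʊðʊ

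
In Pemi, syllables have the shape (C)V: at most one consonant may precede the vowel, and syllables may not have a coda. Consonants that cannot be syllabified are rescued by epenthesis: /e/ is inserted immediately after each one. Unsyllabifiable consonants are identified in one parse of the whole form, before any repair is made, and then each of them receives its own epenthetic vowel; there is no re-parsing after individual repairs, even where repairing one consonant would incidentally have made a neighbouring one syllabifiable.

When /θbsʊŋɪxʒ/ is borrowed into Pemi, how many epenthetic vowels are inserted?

The unsyllabifiable consonants are /θ/, /b/, /x/, /ʒ/; each receives one epenthetic vowel.

4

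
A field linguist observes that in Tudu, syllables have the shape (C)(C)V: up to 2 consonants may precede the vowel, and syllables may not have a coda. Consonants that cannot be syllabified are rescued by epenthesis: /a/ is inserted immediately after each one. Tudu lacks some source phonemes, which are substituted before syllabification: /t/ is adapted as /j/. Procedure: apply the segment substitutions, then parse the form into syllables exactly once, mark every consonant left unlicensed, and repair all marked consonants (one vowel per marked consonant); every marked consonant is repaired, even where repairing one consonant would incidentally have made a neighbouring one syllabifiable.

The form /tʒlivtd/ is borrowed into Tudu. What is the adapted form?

jaʒlivajada

Substitution: /t/ → /j/, giving /jʒlivjd/.
Under (C)(C)V, the unsyllabifiable consonants are /j/, /v/, /j/, /d/ (no codas are permitted; onsets may contain at most 2 consonants).
Epenthesis after each stranded consonant: /j/ → /ja/, /v/ → /va/, /j/ → /ja/, /d/ → /da/.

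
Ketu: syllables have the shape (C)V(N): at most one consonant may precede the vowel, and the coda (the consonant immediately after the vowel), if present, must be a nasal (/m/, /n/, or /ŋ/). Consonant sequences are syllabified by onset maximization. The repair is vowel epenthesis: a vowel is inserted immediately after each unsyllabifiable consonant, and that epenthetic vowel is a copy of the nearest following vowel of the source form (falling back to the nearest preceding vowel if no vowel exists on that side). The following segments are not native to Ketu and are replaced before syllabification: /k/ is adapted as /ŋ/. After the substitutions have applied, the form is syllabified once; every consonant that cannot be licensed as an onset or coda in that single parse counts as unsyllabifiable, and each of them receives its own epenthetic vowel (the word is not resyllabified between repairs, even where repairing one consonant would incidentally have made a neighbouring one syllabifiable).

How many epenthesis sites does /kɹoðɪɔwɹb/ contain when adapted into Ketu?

4

After substitution the input is /ŋɹoðɪɔwɹb/.
The unsyllabifiable consonants are /ŋ/, /w/, /ɹ/, /b/; each receives one epenthetic vowel.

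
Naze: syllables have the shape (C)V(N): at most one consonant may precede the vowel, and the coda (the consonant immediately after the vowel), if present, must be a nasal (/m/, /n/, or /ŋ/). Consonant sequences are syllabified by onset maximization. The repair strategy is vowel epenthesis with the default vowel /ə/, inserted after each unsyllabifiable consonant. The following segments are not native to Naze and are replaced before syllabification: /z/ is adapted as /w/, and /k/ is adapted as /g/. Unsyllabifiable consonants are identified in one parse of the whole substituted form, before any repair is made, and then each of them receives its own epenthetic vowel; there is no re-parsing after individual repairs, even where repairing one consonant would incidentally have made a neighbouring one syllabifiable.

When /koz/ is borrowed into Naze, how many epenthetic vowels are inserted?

After substitution the input is /gow/.
The unsyllabifiable consonants are /w/; each receives one epenthetic vowel.

1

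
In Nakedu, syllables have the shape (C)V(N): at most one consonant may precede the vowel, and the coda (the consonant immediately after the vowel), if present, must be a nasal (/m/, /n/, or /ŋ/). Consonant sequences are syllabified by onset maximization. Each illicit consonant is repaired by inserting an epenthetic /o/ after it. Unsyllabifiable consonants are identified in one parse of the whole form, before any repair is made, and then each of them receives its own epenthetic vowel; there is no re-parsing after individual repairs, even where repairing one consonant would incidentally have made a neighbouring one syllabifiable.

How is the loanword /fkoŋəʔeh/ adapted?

fokoŋəʔeho

Syllabifying with onset maximization leaves /f/, /h/ stranded (only a nasal (/m/, /n/, or /ŋ/) is licensed in coda position; onsets are limited to one consonant).
Each unlicensed consonant becomes the onset of a new syllable: /f/ → /fo/, /h/ → /ho/.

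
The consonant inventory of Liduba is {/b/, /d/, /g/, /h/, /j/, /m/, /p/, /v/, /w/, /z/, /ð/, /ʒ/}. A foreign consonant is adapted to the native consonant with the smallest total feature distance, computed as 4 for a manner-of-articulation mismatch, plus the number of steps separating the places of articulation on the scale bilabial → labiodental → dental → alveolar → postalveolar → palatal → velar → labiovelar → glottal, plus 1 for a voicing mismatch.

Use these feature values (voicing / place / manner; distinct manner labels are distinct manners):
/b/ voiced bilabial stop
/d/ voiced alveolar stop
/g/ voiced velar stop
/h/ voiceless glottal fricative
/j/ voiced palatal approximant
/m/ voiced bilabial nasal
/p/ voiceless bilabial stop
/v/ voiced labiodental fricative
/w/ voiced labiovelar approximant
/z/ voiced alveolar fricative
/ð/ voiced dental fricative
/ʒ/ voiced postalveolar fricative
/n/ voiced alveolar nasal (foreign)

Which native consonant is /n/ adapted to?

m

/m/ is closest: same manner (nasal), place distance 3 (alveolar→bilabial), same voicing; total 3. Next closest is /d/ at distance 4.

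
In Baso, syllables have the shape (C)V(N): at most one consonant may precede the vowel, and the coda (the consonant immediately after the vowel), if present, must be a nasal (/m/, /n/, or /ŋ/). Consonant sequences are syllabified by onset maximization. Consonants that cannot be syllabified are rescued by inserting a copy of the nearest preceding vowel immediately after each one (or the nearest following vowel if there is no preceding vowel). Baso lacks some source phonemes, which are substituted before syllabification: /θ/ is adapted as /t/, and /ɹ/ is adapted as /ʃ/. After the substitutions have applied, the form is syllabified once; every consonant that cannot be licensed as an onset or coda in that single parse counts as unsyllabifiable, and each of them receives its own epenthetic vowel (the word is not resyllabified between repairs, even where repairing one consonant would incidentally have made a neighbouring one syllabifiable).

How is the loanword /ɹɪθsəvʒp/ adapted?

Substitution: /ɹ/ → /ʃ/, /θ/ → /t/, giving /ʃɪtsəvʒp/.
Under (C)V(N), the unsyllabifiable consonants are /t/, /v/, /ʒ/, /p/ (only a nasal (/m/, /n/, or /ŋ/) is licensed in coda position; onsets are limited to one consonant).
Each unlicensed consonant becomes the onset of a new syllable: /t/ → /tɪ/, /v/ → /və/, /ʒ/ → /ʒə/, /p/ → /pə/.

ʃɪtɪsəvəʒəpə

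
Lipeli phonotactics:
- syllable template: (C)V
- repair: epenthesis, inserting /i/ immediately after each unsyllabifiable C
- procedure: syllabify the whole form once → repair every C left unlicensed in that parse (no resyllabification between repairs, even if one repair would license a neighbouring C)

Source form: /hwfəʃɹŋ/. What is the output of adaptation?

hiwifəʃiɹiŋi

The consonants /h/, /w/, /ʃ/, /ɹ/, /ŋ/ cannot be parsed into a legal (C)V syllable (no codas are permitted; onsets are limited to one consonant).
Each unlicensed consonant becomes the onset of a new syllable: /h/ → /hi/, /w/ → /wi/, /ʃ/ → /ʃi/, /ɹ/ → /ɹi/, /ŋ/ → /ŋi/.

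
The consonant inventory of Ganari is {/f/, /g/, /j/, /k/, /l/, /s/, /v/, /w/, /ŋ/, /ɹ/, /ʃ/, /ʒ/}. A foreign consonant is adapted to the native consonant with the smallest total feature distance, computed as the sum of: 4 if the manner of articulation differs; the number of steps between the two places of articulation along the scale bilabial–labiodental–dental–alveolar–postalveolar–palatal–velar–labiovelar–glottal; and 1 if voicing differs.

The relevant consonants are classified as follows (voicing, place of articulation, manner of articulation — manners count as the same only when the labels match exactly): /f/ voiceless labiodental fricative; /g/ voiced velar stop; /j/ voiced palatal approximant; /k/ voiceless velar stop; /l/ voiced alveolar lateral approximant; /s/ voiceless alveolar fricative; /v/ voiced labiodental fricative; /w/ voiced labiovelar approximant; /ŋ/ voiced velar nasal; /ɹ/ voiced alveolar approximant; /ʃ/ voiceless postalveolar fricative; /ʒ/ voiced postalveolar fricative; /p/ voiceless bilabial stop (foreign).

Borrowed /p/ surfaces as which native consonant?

/f/ is closest: manner differs (stop→fricative, +4), place distance 1 (bilabial→labiodental), same voicing; total 5. Next closest is /k/ at distance 6.

f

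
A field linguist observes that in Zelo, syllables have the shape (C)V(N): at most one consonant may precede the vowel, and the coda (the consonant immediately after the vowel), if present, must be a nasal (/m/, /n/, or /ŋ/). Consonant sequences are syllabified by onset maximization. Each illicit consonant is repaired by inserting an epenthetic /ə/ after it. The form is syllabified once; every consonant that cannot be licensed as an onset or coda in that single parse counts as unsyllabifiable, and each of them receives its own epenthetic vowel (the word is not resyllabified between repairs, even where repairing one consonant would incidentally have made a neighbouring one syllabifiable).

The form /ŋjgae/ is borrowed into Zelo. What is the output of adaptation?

ŋəjəgae

The consonants /ŋ/, /j/ cannot be parsed into a legal (C)V(N) syllable (only a nasal (/m/, /n/, or /ŋ/) is licensed in coda position; onsets are limited to one consonant).
Each unlicensed consonant becomes the onset of a new syllable: /ŋ/ → /ŋə/, /j/ → /jə/.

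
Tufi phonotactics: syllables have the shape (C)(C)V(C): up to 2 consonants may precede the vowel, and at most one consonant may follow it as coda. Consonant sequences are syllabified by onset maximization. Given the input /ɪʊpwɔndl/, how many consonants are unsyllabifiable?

The consonants /d/, /l/ cannot be parsed into a legal (C)(C)V(C) syllable (at most one coda consonant is licensed; onsets may contain at most 2 consonants).

2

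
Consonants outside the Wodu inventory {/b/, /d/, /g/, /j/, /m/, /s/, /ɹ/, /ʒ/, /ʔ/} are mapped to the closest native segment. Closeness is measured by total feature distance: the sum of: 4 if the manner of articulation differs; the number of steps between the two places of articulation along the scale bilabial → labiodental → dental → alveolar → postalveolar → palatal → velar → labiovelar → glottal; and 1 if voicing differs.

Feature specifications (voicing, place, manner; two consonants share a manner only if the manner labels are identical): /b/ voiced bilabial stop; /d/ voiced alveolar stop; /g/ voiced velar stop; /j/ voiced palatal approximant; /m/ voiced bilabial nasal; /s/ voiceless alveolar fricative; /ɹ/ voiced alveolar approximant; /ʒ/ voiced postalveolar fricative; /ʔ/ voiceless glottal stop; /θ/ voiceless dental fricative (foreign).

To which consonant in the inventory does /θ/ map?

s

/s/ is closest: same manner (fricative), place distance 1 (dental→alveolar), same voicing; total 1. Next closest is /ʒ/ at distance 3.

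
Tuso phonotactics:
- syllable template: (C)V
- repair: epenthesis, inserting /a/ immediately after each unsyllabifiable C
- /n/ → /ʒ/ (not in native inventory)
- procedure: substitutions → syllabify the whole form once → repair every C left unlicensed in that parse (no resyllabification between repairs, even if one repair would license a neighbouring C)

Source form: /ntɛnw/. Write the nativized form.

ʒatɛʒawa

Substitution: /n/ → /ʒ/, giving /ʒtɛʒw/.
The consonants /ʒ/, /ʒ/, /w/ cannot be parsed into a legal (C)V syllable (no codas are permitted; onsets are limited to one consonant).
Each unlicensed consonant becomes the onset of a new syllable: /ʒ/ → /ʒa/, /ʒ/ → /ʒa/, /w/ → /wa/.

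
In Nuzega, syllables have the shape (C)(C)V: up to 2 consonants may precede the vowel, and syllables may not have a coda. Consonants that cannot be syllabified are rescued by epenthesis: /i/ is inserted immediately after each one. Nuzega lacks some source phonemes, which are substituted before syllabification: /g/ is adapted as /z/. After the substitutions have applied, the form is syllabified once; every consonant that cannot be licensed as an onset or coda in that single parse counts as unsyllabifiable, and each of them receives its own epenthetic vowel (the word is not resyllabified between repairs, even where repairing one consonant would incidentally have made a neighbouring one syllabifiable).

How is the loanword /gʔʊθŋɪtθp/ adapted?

zʔʊθŋɪtiθipi

Substitution: /g/ → /z/, giving /zʔʊθŋɪtθp/.
The consonants /t/, /θ/, /p/ cannot be parsed into a legal (C)(C)V syllable (no codas are permitted; onsets may contain at most 2 consonants).
Epenthesis after each stranded consonant: /t/ → /ti/, /θ/ → /θi/, /p/ → /pi/.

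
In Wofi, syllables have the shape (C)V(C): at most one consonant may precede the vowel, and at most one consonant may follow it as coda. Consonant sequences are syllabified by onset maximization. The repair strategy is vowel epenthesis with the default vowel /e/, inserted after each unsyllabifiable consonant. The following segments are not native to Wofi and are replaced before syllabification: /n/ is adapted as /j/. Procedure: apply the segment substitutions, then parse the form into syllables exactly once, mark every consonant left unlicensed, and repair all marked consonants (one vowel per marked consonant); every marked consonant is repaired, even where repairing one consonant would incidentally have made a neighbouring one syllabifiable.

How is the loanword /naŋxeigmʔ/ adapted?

Substitution: /n/ → /j/, giving /jaŋxeigmʔ/.
Under (C)V(C), the unsyllabifiable consonants are /m/, /ʔ/ (at most one coda consonant is licensed; onsets are limited to one consonant).
Inserting the epenthetic vowel yields /m/ → /me/, /ʔ/ → /ʔe/.

jaŋxeigmeʔe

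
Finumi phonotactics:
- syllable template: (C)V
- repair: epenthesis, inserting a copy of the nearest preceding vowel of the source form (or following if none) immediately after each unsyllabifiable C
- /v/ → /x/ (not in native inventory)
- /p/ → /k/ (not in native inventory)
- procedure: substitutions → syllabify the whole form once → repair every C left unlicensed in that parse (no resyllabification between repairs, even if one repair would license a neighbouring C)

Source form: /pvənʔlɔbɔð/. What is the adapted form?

Substitution: /p/ → /k/, /v/ → /x/, giving /kxənʔlɔbɔð/.
The consonants /k/, /n/, /ʔ/, /ð/ cannot be parsed into a legal (C)V syllable (no codas are permitted; onsets are limited to one consonant).
Each unlicensed consonant becomes the onset of a new syllable: /k/ → /kə/, /n/ → /nə/, /ʔ/ → /ʔə/, /ð/ → /ðɔ/.

kəxənəʔəlɔbɔðɔ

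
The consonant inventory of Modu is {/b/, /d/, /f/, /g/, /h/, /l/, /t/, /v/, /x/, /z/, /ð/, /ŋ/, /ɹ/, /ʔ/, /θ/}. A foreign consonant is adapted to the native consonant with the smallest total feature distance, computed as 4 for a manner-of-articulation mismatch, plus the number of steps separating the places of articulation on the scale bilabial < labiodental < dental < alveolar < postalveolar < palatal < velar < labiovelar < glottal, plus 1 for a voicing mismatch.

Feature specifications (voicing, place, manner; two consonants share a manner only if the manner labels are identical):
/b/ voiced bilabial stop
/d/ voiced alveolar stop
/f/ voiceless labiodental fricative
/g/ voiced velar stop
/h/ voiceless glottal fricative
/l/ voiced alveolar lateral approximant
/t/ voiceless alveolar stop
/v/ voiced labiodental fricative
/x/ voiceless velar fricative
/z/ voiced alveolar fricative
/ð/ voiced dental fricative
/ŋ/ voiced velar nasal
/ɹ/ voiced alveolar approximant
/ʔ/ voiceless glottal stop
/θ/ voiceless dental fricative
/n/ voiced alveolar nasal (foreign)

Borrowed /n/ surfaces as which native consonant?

ŋ

/ŋ/ is closest: same manner (nasal), place distance 3 (alveolar→velar), same voicing; total 3. Next closest is /d/ at distance 4.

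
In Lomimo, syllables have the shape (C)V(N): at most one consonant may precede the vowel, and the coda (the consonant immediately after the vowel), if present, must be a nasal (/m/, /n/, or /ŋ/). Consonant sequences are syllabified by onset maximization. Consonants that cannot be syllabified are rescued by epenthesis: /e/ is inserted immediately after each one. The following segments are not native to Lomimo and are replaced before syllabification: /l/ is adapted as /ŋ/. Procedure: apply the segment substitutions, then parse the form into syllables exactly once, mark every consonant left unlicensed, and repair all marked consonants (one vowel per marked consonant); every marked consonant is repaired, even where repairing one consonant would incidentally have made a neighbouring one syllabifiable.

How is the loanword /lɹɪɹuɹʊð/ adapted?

Substitution: /l/ → /ŋ/, giving /ŋɹɪɹuɹʊð/.
The consonants /ŋ/, /ð/ cannot be parsed into a legal (C)V(N) syllable (only a nasal (/m/, /n/, or /ŋ/) is licensed in coda position; onsets are limited to one consonant).
Each unlicensed consonant becomes the onset of a new syllable: /ŋ/ → /ŋe/, /ð/ → /ðe/.

ŋeɹɪɹuɹʊðe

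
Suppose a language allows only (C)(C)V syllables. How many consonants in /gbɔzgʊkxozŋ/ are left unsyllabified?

Under (C)(C)V, the unsyllabifiable consonants are /z/, /ŋ/ (no codas are permitted; onsets may contain at most 2 consonants).

2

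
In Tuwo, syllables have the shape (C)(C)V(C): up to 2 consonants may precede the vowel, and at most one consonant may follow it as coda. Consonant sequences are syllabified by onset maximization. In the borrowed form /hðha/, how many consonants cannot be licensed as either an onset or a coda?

Under (C)(C)V(C), the unsyllabifiable consonants are /h/ (at most one coda consonant is licensed; onsets may contain at most 2 consonants).

1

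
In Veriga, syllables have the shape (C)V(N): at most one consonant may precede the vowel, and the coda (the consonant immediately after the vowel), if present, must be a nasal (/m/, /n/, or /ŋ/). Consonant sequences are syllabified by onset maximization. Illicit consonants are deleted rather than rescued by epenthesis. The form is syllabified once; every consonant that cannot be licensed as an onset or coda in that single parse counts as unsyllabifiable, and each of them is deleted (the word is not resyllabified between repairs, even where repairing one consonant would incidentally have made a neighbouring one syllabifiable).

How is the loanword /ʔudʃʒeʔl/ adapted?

ʔuʒe

The consonants /d/, /ʃ/, /ʔ/, /l/ cannot be parsed into a legal (C)V(N) syllable (only a nasal (/m/, /n/, or /ŋ/) is licensed in coda position; onsets are limited to one consonant).
Deletion applies to /d/, /ʃ/, /ʔ/, /l/.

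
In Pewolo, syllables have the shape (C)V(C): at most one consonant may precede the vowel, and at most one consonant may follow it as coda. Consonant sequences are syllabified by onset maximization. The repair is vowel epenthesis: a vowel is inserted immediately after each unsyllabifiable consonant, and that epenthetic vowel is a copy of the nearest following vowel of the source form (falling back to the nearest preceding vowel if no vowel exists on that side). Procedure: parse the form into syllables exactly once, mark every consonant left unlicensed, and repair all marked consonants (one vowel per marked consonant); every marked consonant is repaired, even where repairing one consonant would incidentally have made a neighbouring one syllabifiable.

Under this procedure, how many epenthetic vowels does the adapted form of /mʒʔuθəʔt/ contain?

3

The unsyllabifiable consonants are /m/, /ʒ/, /t/; each receives one epenthetic vowel.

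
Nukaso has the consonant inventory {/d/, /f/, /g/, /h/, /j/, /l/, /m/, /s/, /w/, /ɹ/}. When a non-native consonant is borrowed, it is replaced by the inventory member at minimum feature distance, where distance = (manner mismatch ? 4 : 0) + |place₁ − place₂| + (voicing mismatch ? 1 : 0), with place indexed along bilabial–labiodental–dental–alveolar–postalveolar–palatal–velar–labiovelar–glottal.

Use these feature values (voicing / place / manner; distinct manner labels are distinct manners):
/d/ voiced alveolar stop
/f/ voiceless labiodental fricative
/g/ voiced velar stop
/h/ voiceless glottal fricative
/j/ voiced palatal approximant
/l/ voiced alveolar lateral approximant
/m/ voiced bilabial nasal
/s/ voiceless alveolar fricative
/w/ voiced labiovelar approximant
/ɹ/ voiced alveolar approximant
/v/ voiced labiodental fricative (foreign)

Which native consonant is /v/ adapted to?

f

/f/ is closest: same manner (fricative), place distance 0 (labiodental→labiodental), voicing differs (+1); total 1. Next closest is /s/ at distance 3.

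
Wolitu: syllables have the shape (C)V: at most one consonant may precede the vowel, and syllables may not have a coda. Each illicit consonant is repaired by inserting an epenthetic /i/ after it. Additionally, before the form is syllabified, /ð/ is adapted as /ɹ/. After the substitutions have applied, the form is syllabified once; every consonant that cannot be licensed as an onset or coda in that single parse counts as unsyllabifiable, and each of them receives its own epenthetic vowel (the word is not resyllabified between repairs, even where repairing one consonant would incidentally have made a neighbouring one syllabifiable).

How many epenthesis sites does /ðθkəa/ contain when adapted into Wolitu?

2

After substitution the input is /ɹθkəa/.
The unsyllabifiable consonants are /ɹ/, /θ/; each receives one epenthetic vowel.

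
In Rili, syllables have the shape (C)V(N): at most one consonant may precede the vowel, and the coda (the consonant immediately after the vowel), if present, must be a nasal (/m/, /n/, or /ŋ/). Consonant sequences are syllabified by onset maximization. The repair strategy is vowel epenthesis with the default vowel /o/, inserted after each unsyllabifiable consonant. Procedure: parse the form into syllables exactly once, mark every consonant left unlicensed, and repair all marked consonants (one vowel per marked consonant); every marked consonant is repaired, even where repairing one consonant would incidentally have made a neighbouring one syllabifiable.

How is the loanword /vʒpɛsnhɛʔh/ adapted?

voʒopɛsonohɛʔoho

Under (C)V(N), the unsyllabifiable consonants are /v/, /ʒ/, /s/, /n/, /ʔ/, /h/ (only a nasal (/m/, /n/, or /ŋ/) is licensed in coda position; onsets are limited to one consonant).
Epenthesis after each stranded consonant: /v/ → /vo/, /ʒ/ → /ʒo/, /s/ → /so/, /n/ → /no/, /ʔ/ → /ʔo/, /h/ → /ho/.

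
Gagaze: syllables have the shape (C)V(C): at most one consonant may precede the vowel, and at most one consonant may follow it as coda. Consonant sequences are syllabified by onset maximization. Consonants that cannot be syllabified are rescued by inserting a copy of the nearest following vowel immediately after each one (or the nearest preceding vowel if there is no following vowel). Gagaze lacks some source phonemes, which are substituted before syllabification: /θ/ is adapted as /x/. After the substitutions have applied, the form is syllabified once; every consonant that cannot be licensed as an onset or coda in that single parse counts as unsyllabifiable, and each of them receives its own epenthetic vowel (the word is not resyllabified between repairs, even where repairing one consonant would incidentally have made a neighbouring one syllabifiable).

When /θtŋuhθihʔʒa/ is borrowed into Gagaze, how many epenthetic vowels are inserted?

After substitution the input is /xtŋuhxihʔʒa/.
The unsyllabifiable consonants are /x/, /t/, /ʔ/; each receives one epenthetic vowel.

3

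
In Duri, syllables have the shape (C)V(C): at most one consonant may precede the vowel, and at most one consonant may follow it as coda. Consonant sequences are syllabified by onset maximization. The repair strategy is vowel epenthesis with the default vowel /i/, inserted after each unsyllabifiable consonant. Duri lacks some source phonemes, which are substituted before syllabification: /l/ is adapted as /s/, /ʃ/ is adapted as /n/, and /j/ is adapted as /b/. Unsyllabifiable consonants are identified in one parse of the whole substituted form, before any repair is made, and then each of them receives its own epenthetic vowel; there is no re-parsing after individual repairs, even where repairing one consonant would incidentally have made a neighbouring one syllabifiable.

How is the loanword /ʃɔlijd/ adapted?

nɔsibdi

Substitution: /ʃ/ → /n/, /l/ → /s/, /j/ → /b/, giving /nɔsibd/.
Under (C)V(C), the unsyllabifiable consonants are /d/ (at most one coda consonant is licensed; onsets are limited to one consonant).
Each unlicensed consonant becomes the onset of a new syllable: /d/ → /di/.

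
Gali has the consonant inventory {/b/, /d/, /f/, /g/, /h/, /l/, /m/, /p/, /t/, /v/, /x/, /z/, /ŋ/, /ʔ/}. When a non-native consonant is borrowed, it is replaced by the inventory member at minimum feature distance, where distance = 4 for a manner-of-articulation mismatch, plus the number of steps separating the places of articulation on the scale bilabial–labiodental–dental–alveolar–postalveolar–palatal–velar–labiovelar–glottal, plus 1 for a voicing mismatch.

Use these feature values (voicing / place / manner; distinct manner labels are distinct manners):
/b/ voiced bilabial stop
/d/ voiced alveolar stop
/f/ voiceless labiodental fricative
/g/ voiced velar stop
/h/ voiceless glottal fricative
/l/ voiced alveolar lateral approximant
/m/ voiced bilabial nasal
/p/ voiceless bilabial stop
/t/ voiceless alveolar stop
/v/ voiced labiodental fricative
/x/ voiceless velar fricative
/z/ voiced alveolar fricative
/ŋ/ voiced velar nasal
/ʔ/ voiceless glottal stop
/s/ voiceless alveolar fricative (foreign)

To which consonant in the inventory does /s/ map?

/z/ is closest: same manner (fricative), place distance 0 (alveolar→alveolar), voicing differs (+1); total 1. Next closest is /f/ at distance 2.

z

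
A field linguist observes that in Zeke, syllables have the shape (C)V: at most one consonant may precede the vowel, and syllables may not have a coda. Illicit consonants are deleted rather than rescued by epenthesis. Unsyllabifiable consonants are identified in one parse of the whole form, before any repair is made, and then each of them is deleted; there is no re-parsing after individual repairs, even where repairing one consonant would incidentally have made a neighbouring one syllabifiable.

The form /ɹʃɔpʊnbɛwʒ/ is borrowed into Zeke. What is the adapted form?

ʃɔpʊbɛ

Syllabifying with onset maximization leaves /ɹ/, /n/, /w/, /ʒ/ stranded (no codas are permitted; onsets are limited to one consonant).
Deleting the stranded consonants removes /ɹ/, /n/, /w/, /ʒ/.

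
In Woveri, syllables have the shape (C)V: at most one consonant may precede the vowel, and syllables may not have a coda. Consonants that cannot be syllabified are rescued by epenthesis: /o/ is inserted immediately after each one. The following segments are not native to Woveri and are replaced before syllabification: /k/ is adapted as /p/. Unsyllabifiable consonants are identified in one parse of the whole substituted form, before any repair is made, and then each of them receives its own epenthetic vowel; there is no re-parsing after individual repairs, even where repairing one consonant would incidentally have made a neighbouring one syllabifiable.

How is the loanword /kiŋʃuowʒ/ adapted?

piŋoʃuowoʒo

Substitution: /k/ → /p/, giving /piŋʃuowʒ/.
Syllabifying with onset maximization leaves /ŋ/, /w/, /ʒ/ stranded (no codas are permitted; onsets are limited to one consonant).
Each unlicensed consonant becomes the onset of a new syllable: /ŋ/ → /ŋo/, /w/ → /wo/, /ʒ/ → /ʒo/.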